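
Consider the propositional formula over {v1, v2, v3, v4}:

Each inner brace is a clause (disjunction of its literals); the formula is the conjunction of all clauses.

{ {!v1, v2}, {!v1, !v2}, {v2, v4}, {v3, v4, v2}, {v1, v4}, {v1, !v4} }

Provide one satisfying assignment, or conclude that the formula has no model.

UNSATISFIABLE

Try v1 = false.
The clause (v4) is unit, so v4 = true.
Now (!v4) is unsatisfied and unit — conflict.
So v1 must be the other value — set v1 = true.
The clause (v2) is unit, so v2 = true.
Now (!v2) is unsatisfied and unit — conflict.
Both values of v1 lead to a conflict.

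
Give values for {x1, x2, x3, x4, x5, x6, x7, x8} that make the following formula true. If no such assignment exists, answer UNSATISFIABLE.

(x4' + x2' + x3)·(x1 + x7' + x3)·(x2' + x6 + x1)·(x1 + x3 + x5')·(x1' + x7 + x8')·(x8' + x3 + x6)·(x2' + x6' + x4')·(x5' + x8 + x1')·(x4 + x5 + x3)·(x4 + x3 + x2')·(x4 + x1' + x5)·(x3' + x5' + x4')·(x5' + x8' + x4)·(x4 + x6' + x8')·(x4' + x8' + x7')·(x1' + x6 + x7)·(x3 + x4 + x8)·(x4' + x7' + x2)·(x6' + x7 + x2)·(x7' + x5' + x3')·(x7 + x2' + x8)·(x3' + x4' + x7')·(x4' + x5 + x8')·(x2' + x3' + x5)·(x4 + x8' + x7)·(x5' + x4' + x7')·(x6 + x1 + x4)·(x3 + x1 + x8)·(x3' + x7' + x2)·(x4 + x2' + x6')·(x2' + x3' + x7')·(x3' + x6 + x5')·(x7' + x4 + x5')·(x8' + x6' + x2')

Case x4 = 1:
Case x2 = 0:
(x7') alone gives x7 = 0.
(x6') alone gives x6 = 0.
(x1') alone gives x1 = 0.
Case x3 = 1:
(x5') alone gives x5 = 0.
(x8') alone gives x8 = 0.
Every clause now holds.

x1=0,  x2=0,  x3=1,  x4=1,  x5=0,  x6=0,  x7=0,  x8=0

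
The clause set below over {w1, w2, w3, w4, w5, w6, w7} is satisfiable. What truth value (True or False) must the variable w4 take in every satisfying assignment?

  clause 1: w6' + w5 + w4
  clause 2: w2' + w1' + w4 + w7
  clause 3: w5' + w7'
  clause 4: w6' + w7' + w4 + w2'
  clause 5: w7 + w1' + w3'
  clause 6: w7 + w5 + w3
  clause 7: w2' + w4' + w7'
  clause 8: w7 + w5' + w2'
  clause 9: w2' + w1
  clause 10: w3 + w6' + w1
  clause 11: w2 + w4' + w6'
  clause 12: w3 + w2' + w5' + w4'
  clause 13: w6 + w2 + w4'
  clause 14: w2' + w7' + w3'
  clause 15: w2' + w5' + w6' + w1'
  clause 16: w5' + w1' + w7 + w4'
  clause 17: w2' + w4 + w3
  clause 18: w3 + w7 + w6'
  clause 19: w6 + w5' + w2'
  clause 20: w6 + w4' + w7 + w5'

Suppose w4 = 1.
Suppose w5 = 0.
Suppose w7 = 1.
The clause (w2') is unit, so w2 = 0.
The clause (w6') is unit, so w6 = 0.
Now (w6) is unsatisfied and unit — conflict.
That branch fails; take w7 = 0 instead.
The clause (w3) is unit, so w3 = 1.
The clause (w1') is unit, so w1 = 0.
The clause (w2') is unit, so w2 = 0.
The clause (w6') is unit, so w6 = 0.
Now (w6) is unsatisfied and unit — conflict.
Either choice for w7 ends in contradiction.
That branch fails; take w5 = 1 instead.
The clause (w7') is unit, so w7 = 0.
The clause (w2') is unit, so w2 = 0.
The clause (w6') is unit, so w6 = 0.
Now (w6) is unsatisfied and unit — conflict.
Either choice for w5 ends in contradiction.
So every satisfying assignment has w4 = False.

False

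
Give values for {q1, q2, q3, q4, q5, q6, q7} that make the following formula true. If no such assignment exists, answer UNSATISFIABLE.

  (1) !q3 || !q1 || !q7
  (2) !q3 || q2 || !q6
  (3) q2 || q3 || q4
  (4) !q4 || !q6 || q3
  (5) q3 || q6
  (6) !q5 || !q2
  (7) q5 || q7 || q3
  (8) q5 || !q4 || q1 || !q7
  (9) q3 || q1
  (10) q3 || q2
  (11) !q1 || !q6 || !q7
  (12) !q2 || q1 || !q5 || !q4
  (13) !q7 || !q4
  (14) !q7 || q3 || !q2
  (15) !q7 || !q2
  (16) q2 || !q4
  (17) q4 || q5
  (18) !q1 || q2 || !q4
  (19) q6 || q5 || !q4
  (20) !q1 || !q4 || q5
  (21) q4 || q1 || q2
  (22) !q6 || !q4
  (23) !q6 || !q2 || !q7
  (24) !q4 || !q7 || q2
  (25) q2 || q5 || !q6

Case q3 = true:
Case q1 = true:
(!q7) alone gives q7 = false.
Case q2 = false:
(!q6) alone gives q6 = false.
(!q4) alone gives q4 = false.
(q5) alone gives q5 = true.
This assignment satisfies each clause.

q1: true, q2: false, q3: true, q4: false, q5: true, q6: false, q7: false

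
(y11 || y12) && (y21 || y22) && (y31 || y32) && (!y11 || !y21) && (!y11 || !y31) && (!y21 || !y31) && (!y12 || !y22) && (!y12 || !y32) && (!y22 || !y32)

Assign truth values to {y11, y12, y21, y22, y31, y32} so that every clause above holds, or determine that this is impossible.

UNSATISFIABLE

Branch on y11: set y11 = true.
Unit clause (!y21) forces y21 = false.
Unit clause (y22) forces y22 = true.
Unit clause (!y31) forces y31 = false.
Unit clause (y32) forces y32 = true.
That conflicts with the unit clause (!y32).
So y11 must be the other value — set y11 = false.
Unit clause (y12) forces y12 = true.
Unit clause (!y22) forces y22 = false.
Unit clause (y21) forces y21 = true.
Unit clause (!y31) forces y31 = false.
Unit clause (y32) forces y32 = true.
That conflicts with the unit clause (!y32).
Both values of y11 lead to a conflict.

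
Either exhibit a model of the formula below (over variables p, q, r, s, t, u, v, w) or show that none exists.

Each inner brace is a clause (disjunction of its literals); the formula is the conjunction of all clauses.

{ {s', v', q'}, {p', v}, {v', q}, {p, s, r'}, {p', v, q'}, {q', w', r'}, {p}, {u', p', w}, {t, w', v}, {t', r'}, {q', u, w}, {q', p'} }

Unit clause (p) forces p = 1.
Unit clause (v) forces v = 1.
Unit clause (q) forces q = 1.
Now (q') is unsatisfied and unit — conflict.

UNSATISFIABLE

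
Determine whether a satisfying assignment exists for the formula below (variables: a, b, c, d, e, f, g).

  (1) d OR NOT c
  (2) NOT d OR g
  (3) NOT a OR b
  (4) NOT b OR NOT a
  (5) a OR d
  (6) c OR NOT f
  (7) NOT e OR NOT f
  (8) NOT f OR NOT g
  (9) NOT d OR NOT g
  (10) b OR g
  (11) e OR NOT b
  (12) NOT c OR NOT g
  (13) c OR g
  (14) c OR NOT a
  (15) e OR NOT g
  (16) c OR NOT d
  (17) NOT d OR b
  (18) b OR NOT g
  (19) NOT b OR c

No

Try d = true.
Unit clause (g) forces g = true.
That conflicts with the unit clause (NOT g).
That branch fails; take d = false instead.
Unit clause (NOT c) forces c = false.
Unit clause (a) forces a = true.
That conflicts with the unit clause (NOT a).
Both values of d lead to a conflict.
No assignment satisfies every clause.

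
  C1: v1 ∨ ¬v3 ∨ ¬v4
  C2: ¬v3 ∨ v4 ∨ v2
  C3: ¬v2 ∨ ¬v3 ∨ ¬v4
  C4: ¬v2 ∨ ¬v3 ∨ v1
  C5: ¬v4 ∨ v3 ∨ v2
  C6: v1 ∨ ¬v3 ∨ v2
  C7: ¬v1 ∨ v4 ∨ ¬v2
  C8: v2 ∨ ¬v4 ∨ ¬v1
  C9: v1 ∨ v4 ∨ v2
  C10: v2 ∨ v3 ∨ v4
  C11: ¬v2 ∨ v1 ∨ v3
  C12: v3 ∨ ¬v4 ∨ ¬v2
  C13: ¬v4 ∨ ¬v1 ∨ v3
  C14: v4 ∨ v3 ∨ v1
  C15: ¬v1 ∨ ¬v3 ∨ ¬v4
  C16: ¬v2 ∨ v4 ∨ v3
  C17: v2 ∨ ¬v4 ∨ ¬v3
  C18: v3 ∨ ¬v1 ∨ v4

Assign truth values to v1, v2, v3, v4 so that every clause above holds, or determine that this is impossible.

Suppose v1 = True.
Suppose v4 = True.
Unit clause (v2) forces v2 = True.
Unit clause (¬v3) forces v3 = False.
That conflicts with the unit clause (v3).
Undo v4 and try v4 = False.
Unit clause (¬v2) forces v2 = False.
Unit clause (¬v3) forces v3 = False.
That conflicts with the unit clause (v3).
Either choice for v4 ends in contradiction.
Undo v1 and try v1 = False.
Suppose v3 = False.
Unit clause (¬v2) forces v2 = False.
Unit clause (¬v4) forces v4 = False.
That conflicts with the unit clause (v4).
Undo v3 and try v3 = True.
Unit clause (¬v4) forces v4 = False.
Unit clause (v2) forces v2 = True.
That conflicts with the unit clause (¬v2).
Either choice for v3 ends in contradiction.
Either choice for v1 ends in contradiction.

UNSATISFIABLE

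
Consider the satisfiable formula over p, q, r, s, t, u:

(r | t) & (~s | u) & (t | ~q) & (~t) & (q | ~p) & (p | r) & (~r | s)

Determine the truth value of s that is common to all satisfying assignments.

True

Suppose s = 0.
The clause (~t) is unit, so t = 0.
The clause (r) is unit, so r = 1.
That conflicts with the unit clause (~r).
So every satisfying assignment has s = True.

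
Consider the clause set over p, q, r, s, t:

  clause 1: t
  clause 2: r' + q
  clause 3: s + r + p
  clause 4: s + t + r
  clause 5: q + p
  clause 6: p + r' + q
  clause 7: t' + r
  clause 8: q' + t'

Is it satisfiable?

No, unsatisfiable

The clause (t) is unit, so t = 1.
The clause (r) is unit, so r = 1.
The clause (q) is unit, so q = 1.
Now (q') is unsatisfied and unit — conflict.
No assignment satisfies every clause.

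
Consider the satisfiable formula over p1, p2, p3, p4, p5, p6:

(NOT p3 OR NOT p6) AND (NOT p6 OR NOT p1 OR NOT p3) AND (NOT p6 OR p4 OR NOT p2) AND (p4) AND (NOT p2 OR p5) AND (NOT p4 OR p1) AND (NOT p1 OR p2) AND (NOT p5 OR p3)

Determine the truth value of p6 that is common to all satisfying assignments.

False

Suppose p6 = true.
(NOT p3) alone gives p3 = false.
(p4) alone gives p4 = true.
(p1) alone gives p1 = true.
(p2) alone gives p2 = true.
(p5) alone gives p5 = true.
Now (NOT p5) is unsatisfied and unit — conflict.
So every satisfying assignment has p6 = False.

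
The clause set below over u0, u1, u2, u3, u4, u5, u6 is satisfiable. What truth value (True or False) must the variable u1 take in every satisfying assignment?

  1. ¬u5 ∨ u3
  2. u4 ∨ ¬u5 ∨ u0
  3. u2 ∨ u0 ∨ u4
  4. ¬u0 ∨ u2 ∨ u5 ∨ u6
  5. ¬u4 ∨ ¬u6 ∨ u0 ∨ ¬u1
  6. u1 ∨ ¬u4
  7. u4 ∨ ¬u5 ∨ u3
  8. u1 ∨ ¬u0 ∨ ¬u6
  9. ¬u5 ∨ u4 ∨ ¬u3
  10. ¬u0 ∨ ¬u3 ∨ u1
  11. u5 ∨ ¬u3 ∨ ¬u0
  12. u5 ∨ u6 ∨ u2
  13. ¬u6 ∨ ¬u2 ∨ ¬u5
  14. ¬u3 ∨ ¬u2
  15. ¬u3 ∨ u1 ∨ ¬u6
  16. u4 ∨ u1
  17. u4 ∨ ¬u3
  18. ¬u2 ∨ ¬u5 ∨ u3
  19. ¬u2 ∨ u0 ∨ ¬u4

Suppose u1 = False.
(¬u4) alone gives u4 = False.
But (u4) is also a unit clause — contradiction.
So every satisfying assignment has u1 = True.

True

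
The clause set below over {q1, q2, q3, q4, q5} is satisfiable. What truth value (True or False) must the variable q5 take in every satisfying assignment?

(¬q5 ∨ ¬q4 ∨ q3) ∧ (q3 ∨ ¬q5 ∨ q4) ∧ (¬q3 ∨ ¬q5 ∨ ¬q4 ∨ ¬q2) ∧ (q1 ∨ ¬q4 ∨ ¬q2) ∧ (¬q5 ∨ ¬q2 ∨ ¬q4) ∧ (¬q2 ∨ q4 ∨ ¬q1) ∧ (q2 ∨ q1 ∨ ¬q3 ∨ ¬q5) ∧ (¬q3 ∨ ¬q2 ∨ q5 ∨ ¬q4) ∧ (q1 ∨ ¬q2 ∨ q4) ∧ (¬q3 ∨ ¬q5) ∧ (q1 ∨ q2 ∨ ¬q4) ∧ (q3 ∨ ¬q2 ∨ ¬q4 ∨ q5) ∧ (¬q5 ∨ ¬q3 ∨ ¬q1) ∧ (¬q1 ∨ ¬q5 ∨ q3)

Suppose q5 = True.
The clause (¬q3) is unit, so q3 = False.
The clause (¬q4) is unit, so q4 = False.
Now (q4) is unsatisfied and unit — conflict.
So every satisfying assignment has q5 = False.

False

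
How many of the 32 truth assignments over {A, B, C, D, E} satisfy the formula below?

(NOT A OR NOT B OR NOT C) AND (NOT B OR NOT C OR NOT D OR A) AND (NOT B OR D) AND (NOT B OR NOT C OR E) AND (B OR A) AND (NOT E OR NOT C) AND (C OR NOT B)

There are 2^5 = 32 truth assignments over (A, B, C, D, E).
Split on C. With C = true, the clauses containing C are satisfied and NOT C drops from the rest; 2 of the 2^4 = 16 assignments to the other variables satisfy what remains.
With C = false, by the same count on the reduced clause set, 4 assignments work.
(One model: A=T, B=F, C=F, D=F, E=F.)
Total: 2 + 4 = 6.

6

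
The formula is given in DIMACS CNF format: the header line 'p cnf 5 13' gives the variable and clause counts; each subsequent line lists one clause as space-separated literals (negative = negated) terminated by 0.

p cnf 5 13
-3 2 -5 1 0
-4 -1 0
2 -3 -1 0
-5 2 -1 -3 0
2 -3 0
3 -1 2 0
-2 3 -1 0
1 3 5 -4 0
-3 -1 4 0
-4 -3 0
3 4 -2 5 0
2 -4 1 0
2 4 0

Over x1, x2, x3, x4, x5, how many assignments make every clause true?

There are 2^5 = 32 truth assignments over (x1, x2, x3, x4, x5).
Split on x3. With x3 = True, the clauses containing x3 are satisfied and ¬x3 drops from the rest; 2 of the 2^4 = 16 assignments to the other variables satisfy what remains.
With x3 = False, by the same count on the reduced clause set, 2 assignments work.
(One model: x1=F, x2=T, x3=F, x4=F, x5=T.)
Total: 2 + 2 = 4.

4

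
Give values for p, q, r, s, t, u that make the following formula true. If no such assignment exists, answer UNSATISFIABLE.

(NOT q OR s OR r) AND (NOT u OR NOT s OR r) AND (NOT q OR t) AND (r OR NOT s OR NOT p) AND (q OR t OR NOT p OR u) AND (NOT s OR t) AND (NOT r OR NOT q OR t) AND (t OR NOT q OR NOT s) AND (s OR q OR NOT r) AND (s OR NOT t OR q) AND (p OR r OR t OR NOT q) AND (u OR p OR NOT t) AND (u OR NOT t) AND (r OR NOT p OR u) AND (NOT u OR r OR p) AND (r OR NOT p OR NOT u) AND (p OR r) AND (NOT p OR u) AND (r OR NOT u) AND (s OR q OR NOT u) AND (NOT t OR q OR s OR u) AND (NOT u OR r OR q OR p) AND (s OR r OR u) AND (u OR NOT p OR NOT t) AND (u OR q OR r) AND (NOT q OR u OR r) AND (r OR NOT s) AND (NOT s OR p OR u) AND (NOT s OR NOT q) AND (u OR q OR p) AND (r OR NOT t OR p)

p: false,  q: true,  r: true,  s: false,  t: true,  u: true

Suppose q = true.
The clause (t) is unit, so t = true.
The clause (u) is unit, so u = true.
The clause (r) is unit, so r = true.
The clause (NOT s) is unit, so s = false.
No clause remains; p is free.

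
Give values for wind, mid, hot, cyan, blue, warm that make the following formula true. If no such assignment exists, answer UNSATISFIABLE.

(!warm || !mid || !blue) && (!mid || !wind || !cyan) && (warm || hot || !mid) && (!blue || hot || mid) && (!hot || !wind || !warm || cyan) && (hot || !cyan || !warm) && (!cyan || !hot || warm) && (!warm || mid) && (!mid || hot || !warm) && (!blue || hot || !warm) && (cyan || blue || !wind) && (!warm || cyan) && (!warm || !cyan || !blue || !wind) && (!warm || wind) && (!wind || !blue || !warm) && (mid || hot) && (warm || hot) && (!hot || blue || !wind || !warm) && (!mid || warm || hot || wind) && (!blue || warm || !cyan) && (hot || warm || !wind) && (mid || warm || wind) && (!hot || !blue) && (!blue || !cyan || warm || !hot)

wind=false, mid=true, hot=true, cyan=false, blue=false, warm=false

Case warm = false:
Unit clause (hot) forces hot = true.
Unit clause (!cyan) forces cyan = false.
Unit clause (!blue) forces blue = false.
Unit clause (!wind) forces wind = false.
Unit clause (mid) forces mid = true.
Every clause now holds.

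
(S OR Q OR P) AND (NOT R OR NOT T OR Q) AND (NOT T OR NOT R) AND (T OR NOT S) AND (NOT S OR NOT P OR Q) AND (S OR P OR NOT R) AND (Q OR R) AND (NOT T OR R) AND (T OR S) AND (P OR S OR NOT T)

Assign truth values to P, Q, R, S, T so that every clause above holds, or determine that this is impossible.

UNSATISFIABLE

Case T = false:
Unit clause (NOT S) forces S = false.
That conflicts with the unit clause (S).
So T must be the other value — set T = true.
Unit clause (NOT R) forces R = false.
That conflicts with the unit clause (R).
Both values of T lead to a conflict.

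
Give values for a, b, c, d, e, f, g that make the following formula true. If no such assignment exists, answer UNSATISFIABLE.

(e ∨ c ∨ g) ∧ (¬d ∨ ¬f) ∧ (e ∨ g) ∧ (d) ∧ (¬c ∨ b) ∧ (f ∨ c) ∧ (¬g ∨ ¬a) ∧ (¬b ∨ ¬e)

a: False; b: True; c: True; d: True; e: False; f: False; g: True

The clause (d) is unit, so d = True.
The clause (¬f) is unit, so f = False.
The clause (c) is unit, so c = True.
The clause (b) is unit, so b = True.
The clause (¬e) is unit, so e = False.
The clause (g) is unit, so g = True.
The clause (¬a) is unit, so a = False.
Every clause now holds.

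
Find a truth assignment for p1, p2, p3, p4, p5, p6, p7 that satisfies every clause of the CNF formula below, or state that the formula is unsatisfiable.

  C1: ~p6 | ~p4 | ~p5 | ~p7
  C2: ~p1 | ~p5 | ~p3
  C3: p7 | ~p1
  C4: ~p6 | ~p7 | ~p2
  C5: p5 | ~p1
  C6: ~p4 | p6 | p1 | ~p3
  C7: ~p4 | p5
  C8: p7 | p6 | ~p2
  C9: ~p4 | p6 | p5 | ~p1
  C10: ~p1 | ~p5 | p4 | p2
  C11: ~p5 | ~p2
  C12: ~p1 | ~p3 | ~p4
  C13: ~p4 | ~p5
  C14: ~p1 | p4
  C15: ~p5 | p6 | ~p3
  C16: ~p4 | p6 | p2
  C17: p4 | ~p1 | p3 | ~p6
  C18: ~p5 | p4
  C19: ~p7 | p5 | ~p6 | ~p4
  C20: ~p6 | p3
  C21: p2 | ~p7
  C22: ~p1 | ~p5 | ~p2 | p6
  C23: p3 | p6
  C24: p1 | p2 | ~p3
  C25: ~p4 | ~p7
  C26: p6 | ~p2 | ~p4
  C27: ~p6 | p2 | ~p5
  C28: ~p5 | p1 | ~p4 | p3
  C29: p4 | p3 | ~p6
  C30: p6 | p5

p1 ↦ 0, p2 ↦ 1, p3 ↦ 1, p4 ↦ 0, p5 ↦ 0, p6 ↦ 1, p7 ↦ 0

Try p7 = 0.
Unit clause (~p1) forces p1 = 0.
Try p4 = 0.
Unit clause (~p5) forces p5 = 0.
Unit clause (p6) forces p6 = 1.
Unit clause (p3) forces p3 = 1.
Unit clause (p2) forces p2 = 1.
Every clause now holds.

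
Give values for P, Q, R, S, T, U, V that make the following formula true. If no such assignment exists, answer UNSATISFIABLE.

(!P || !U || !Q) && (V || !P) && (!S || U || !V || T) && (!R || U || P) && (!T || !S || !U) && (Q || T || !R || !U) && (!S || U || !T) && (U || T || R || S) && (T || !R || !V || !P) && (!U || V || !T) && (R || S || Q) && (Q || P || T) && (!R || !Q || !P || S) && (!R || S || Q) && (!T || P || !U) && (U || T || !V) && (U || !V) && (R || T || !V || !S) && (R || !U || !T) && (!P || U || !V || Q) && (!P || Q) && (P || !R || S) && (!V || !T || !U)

P: false, Q: true, R: false, S: true, T: false, U: true, V: false

Suppose V = false.
Unit clause (!P) forces P = false.
Suppose R = false.
Suppose U = true.
Unit clause (!T) forces T = false.
Unit clause (Q) forces Q = true.
Every clause is now satisfied; S is unconstrained.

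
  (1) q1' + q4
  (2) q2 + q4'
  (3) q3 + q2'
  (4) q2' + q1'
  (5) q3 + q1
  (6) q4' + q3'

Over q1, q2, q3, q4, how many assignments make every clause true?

2

There are 2^4 = 16 truth assignments over (q1, q2, q3, q4).
Check each against the 6 clauses (columns in the order q1, q2, q3, q4):
  F F F F  ✗ fails (q3 + q1)
  F F F T  ✗ fails (q2 + q4')
  F F T F  ✓ satisfies all
  F F T T  ✗ fails (q2 + q4')
  F T F F  ✗ fails (q3 + q2')
  F T F T  ✗ fails (q3 + q2')
  F T T F  ✓ satisfies all
  F T T T  ✗ fails (q4' + q3')
  T F F F  ✗ fails (q1' + q4)
  T F F T  ✗ fails (q2 + q4')
  T F T F  ✗ fails (q1' + q4)
  T F T T  ✗ fails (q2 + q4')
  T T F F  ✗ fails (q1' + q4)
  T T F T  ✗ fails (q3 + q2')
  T T T F  ✗ fails (q1' + q4)
  T T T T  ✗ fails (q2' + q1')
2 of the 16 rows are models.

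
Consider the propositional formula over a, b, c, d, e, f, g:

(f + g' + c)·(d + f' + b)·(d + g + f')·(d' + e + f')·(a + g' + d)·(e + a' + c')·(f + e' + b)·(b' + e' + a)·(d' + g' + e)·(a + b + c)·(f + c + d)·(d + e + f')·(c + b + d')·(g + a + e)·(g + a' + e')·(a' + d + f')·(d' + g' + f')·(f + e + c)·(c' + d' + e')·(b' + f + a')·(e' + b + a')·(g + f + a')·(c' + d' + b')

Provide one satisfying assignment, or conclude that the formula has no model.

Try f = 1.
Try d = 1.
(e) alone gives e = 1.
(g') alone gives g = 0.
(a') alone gives a = 0.
(b') alone gives b = 0.
(c) alone gives c = 1.
Now (c') is unsatisfied and unit — conflict.
So d must be the other value — set d = 0.
(b) alone gives b = 1.
(g) alone gives g = 1.
(a) alone gives a = 1.
Now (a') is unsatisfied and unit — conflict.
Either choice for d ends in contradiction.
So f must be the other value — set f = 0.
Try g = 0.
(a') alone gives a = 0.
(e) alone gives e = 1.
(b) alone gives b = 1.
Now (b') is unsatisfied and unit — conflict.
So g must be the other value — set g = 1.
(c) alone gives c = 1.
Try a = 1.
(e) alone gives e = 1.
(b) alone gives b = 1.
Now (b') is unsatisfied and unit — conflict.
So a must be the other value — set a = 0.
(d) alone gives d = 1.
(e) alone gives e = 1.
Now (e') is unsatisfied and unit — conflict.
Either choice for a ends in contradiction.
Either choice for g ends in contradiction.
Either choice for f ends in contradiction.

UNSATISFIABLE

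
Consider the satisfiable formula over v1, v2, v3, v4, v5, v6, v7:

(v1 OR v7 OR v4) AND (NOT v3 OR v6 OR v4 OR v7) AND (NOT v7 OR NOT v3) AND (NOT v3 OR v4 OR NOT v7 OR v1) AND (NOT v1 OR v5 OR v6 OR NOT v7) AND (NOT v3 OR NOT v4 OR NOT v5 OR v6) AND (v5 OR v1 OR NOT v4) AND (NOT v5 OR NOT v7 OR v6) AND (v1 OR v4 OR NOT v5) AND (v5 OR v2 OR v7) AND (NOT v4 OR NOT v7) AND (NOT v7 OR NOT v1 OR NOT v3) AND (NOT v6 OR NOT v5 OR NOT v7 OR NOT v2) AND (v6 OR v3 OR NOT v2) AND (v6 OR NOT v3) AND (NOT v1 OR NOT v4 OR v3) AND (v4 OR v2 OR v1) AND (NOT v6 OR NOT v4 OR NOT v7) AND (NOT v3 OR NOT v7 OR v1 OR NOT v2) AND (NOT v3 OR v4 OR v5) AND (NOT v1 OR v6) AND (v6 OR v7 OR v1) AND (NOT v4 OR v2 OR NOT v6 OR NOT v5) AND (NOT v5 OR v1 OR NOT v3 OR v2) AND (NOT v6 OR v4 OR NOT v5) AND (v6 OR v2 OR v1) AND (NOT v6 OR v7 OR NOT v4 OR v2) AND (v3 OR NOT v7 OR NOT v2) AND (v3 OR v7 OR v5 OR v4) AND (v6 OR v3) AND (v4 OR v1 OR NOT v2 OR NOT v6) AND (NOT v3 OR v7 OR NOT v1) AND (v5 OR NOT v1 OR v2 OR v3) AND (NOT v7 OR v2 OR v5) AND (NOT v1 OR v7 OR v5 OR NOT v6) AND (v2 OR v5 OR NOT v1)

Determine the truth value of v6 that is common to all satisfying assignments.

True

Suppose v6 = false.
(NOT v3) alone gives v3 = false.
Now (v3) is unsatisfied and unit — conflict.
So every satisfying assignment has v6 = True.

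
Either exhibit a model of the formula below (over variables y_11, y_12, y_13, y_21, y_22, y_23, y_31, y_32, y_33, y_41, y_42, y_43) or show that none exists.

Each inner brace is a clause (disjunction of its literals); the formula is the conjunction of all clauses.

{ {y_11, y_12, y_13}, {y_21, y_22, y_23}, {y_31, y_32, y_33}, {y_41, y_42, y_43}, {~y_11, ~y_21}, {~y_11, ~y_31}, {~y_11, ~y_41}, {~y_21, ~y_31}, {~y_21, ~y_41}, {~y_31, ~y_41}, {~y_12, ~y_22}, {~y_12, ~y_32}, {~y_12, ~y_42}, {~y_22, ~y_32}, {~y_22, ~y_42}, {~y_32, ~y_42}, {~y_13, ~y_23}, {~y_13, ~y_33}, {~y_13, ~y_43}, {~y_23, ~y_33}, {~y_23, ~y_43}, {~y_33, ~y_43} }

Branch on y_11: set y_11 = 0.
Branch on y_12: set y_12 = 1.
The clause (~y_22) is unit, so y_22 = 0.
The clause (~y_32) is unit, so y_32 = 0.
The clause (~y_42) is unit, so y_42 = 0.
Branch on y_21: set y_21 = 1.
The clause (~y_31) is unit, so y_31 = 0.
The clause (y_33) is unit, so y_33 = 1.
The clause (~y_41) is unit, so y_41 = 0.
The clause (y_43) is unit, so y_43 = 1.
But (~y_43) is also a unit clause — contradiction.
So y_21 must be the other value — set y_21 = 0.
The clause (y_23) is unit, so y_23 = 1.
The clause (~y_13) is unit, so y_13 = 0.
The clause (~y_33) is unit, so y_33 = 0.
The clause (y_31) is unit, so y_31 = 1.
The clause (~y_41) is unit, so y_41 = 0.
The clause (y_43) is unit, so y_43 = 1.
But (~y_43) is also a unit clause — contradiction.
Both values of y_21 lead to a conflict.
So y_12 must be the other value — set y_12 = 0.
The clause (y_13) is unit, so y_13 = 1.
The clause (~y_23) is unit, so y_23 = 0.
The clause (~y_33) is unit, so y_33 = 0.
The clause (~y_43) is unit, so y_43 = 0.
Branch on y_21: set y_21 = 1.
The clause (~y_31) is unit, so y_31 = 0.
The clause (y_32) is unit, so y_32 = 1.
The clause (~y_41) is unit, so y_41 = 0.
The clause (y_42) is unit, so y_42 = 1.
But (~y_42) is also a unit clause — contradiction.
So y_21 must be the other value — set y_21 = 0.
The clause (y_22) is unit, so y_22 = 1.
The clause (~y_32) is unit, so y_32 = 0.
The clause (y_31) is unit, so y_31 = 1.
The clause (~y_41) is unit, so y_41 = 0.
The clause (y_42) is unit, so y_42 = 1.
But (~y_42) is also a unit clause — contradiction.
Both values of y_21 lead to a conflict.
Both values of y_12 lead to a conflict.
So y_11 must be the other value — set y_11 = 1.
The clause (~y_21) is unit, so y_21 = 0.
The clause (~y_31) is unit, so y_31 = 0.
The clause (~y_41) is unit, so y_41 = 0.
Branch on y_22: set y_22 = 1.
The clause (~y_12) is unit, so y_12 = 0.
The clause (~y_32) is unit, so y_32 = 0.
The clause (y_33) is unit, so y_33 = 1.
The clause (~y_42) is unit, so y_42 = 0.
The clause (y_43) is unit, so y_43 = 1.
But (~y_43) is also a unit clause — contradiction.
So y_22 must be the other value — set y_22 = 0.
The clause (y_23) is unit, so y_23 = 1.
The clause (~y_13) is unit, so y_13 = 0.
The clause (~y_33) is unit, so y_33 = 0.
The clause (y_32) is unit, so y_32 = 1.
The clause (~y_12) is unit, so y_12 = 0.
The clause (~y_42) is unit, so y_42 = 0.
The clause (y_43) is unit, so y_43 = 1.
But (~y_43) is also a unit clause — contradiction.
Both values of y_22 lead to a conflict.
Both values of y_11 lead to a conflict.

UNSATISFIABLE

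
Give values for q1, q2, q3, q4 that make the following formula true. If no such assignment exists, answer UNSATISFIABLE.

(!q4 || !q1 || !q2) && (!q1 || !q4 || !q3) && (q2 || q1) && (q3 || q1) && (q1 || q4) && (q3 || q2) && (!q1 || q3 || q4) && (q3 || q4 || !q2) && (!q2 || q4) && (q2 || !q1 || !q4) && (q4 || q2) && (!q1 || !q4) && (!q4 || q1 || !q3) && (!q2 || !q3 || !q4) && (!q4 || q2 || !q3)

Case q2 = true:
The clause (q4) is unit, so q4 = true.
The clause (!q1) is unit, so q1 = false.
The clause (q3) is unit, so q3 = true.
That conflicts with the unit clause (!q3).
Undo q2 and try q2 = false.
The clause (q1) is unit, so q1 = true.
The clause (q3) is unit, so q3 = true.
The clause (!q4) is unit, so q4 = false.
That conflicts with the unit clause (q4).
Neither q2 = true nor q2 = false works.

UNSATISFIABLE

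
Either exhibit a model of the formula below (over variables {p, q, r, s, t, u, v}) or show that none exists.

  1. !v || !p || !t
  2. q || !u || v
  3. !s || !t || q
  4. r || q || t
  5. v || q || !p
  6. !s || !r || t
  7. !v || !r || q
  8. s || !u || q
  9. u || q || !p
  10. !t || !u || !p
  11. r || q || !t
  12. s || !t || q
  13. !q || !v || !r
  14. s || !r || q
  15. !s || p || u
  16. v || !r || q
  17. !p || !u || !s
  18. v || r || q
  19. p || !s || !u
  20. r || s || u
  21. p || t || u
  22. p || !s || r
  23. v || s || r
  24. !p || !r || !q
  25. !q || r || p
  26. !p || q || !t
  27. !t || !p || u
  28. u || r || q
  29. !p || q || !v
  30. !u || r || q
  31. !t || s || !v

Suppose v = false.
Suppose q = true.
Suppose s = false.
The clause (r) is unit, so r = true.
The clause (!p) is unit, so p = false.
Suppose t = false.
The clause (u) is unit, so u = true.
All clauses are satisfied.

p=false; q=true; r=true; s=false; t=false; u=true; v=false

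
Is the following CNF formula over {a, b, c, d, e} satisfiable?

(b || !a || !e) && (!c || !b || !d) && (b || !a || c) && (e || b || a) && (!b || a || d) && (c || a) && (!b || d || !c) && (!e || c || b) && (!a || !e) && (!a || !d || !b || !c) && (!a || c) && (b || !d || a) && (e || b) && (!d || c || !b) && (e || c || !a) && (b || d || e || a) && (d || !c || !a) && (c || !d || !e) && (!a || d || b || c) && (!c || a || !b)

Yes, satisfiable

Suppose c = true.
Suppose b = false.
Unit clause (e) forces e = true.
Unit clause (!a) forces a = false.
Unit clause (!d) forces d = false.
All clauses are satisfied.
A satisfying assignment: a ↦ false, b ↦ false, c ↦ true, d ↦ false, e ↦ true.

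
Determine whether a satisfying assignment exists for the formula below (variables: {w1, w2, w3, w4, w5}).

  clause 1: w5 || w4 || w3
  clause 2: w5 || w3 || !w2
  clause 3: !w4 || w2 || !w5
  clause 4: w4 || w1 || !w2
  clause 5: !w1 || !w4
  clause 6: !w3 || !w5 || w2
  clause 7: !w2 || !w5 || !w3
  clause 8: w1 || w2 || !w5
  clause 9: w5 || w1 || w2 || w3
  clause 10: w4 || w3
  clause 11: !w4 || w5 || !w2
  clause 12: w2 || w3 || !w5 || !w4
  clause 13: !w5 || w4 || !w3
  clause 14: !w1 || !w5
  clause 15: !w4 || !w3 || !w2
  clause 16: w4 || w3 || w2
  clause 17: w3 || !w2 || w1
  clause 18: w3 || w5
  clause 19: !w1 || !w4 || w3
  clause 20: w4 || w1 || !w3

Branch on w1: set w1 = true.
The clause (!w4) is unit, so w4 = false.
The clause (w3) is unit, so w3 = true.
The clause (!w5) is unit, so w5 = false.
No clause remains; w2 is free.
A satisfying assignment: w1: true; w2: false; w3: true; w4: false; w5: false.

Satisfiable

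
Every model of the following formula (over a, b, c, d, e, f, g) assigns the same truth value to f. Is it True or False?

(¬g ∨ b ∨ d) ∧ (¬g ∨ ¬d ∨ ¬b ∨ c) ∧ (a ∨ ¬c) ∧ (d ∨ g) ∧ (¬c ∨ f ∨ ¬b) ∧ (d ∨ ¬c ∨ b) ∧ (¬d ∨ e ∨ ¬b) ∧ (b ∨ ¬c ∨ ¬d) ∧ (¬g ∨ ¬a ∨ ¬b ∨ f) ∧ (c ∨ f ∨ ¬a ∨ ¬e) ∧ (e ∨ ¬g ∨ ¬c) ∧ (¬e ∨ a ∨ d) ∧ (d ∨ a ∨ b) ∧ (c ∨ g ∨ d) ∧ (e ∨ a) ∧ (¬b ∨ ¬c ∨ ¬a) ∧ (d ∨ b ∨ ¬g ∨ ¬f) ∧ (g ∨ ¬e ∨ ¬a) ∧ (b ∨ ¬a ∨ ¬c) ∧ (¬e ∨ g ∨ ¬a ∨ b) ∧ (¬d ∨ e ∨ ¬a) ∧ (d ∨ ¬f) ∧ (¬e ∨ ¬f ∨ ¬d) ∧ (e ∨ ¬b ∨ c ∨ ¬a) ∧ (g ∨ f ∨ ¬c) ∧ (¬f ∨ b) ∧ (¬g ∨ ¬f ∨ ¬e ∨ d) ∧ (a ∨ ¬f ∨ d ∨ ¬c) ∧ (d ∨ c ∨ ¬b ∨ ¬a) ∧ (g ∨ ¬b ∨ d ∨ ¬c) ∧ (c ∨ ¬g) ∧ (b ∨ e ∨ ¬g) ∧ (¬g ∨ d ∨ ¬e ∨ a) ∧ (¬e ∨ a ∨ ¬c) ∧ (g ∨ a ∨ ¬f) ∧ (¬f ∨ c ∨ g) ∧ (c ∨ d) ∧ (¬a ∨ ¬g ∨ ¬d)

False

Suppose f = True.
(d) alone gives d = True.
(¬e) alone gives e = False.
(¬b) alone gives b = False.
That conflicts with the unit clause (b).
So every satisfying assignment has f = False.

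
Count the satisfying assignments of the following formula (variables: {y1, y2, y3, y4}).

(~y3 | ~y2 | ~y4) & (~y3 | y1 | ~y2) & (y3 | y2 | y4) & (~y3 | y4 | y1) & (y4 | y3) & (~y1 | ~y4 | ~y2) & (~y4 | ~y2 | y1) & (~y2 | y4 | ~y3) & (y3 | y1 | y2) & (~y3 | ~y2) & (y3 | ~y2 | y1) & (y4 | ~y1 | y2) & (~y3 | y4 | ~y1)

There are 2^4 = 16 truth assignments over (y1, y2, y3, y4).
Check each against the 13 clauses (columns in the order y1, y2, y3, y4):
  F F F F  ✗ fails (y3 | y2 | y4)
  F F F T  ✗ fails (y3 | y1 | y2)
  F F T F  ✗ fails (~y3 | y4 | y1)
  F F T T  ✓ satisfies all
  F T F F  ✗ fails (y4 | y3)
  F T F T  ✗ fails (~y4 | ~y2 | y1)
  F T T F  ✗ fails (~y3 | y1 | ~y2)
  F T T T  ✗ fails (~y3 | ~y2 | ~y4)
  T F F F  ✗ fails (y3 | y2 | y4)
  T F F T  ✓ satisfies all
  T F T F  ✗ fails (y4 | ~y1 | y2)
  T F T T  ✓ satisfies all
  T T F F  ✗ fails (y4 | y3)
  T T F T  ✗ fails (~y1 | ~y4 | ~y2)
  T T T F  ✗ fails (~y2 | y4 | ~y3)
  T T T T  ✗ fails (~y3 | ~y2 | ~y4)
3 of the 16 rows are models.

3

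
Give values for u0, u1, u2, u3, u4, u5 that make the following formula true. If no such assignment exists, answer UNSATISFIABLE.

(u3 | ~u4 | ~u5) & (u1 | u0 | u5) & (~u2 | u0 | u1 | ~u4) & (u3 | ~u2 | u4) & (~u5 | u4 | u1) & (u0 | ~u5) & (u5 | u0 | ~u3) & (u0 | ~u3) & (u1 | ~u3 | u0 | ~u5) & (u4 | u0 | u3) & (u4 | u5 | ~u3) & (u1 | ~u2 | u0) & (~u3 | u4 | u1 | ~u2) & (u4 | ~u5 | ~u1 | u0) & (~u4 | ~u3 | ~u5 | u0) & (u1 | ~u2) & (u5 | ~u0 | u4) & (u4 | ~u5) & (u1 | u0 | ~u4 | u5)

Branch on u0: set u0 = 1.
Branch on u1: set u1 = 0.
(~u2) alone gives u2 = 0.
Branch on u5: set u5 = 1.
(u4) alone gives u4 = 1.
(u3) alone gives u3 = 1.
Every clause now holds.

u0 ↦ 1,  u1 ↦ 0,  u2 ↦ 0,  u3 ↦ 1,  u4 ↦ 1,  u5 ↦ 1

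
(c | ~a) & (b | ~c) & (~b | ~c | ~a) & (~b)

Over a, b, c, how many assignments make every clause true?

There are 2^3 = 8 truth assignments over (a, b, c).
Check each against the 4 clauses (columns in the order a, b, c):
  F F F  ✓ satisfies all
  F F T  ✗ fails (b | ~c)
  F T F  ✗ fails (~b)
  F T T  ✗ fails (~b)
  T F F  ✗ fails (c | ~a)
  T F T  ✗ fails (b | ~c)
  T T F  ✗ fails (c | ~a)
  T T T  ✗ fails (~b | ~c | ~a)
1 of the 8 rows is a model.

1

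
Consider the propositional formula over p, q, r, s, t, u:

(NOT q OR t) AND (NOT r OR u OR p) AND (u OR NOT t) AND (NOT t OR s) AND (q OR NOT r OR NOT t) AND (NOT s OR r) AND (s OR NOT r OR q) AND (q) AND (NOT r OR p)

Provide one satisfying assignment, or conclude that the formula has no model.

p ↦ true; q ↦ true; r ↦ true; s ↦ true; t ↦ true; u ↦ true

Unit clause (q) forces q = true.
Unit clause (t) forces t = true.
Unit clause (u) forces u = true.
Unit clause (s) forces s = true.
Unit clause (r) forces r = true.
Unit clause (p) forces p = true.
All clauses are satisfied.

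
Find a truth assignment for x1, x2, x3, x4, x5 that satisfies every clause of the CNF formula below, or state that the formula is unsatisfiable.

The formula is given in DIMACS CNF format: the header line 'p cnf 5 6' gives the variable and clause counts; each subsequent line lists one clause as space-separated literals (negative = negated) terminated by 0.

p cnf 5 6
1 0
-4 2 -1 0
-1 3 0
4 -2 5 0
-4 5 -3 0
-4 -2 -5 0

Unit clause (x1) forces x1 = True.
Unit clause (x3) forces x3 = True.
Case x4 = False:
Case x2 = True:
Unit clause (x5) forces x5 = True.
All clauses are satisfied.

x1=True; x2=True; x3=True; x4=False; x5=True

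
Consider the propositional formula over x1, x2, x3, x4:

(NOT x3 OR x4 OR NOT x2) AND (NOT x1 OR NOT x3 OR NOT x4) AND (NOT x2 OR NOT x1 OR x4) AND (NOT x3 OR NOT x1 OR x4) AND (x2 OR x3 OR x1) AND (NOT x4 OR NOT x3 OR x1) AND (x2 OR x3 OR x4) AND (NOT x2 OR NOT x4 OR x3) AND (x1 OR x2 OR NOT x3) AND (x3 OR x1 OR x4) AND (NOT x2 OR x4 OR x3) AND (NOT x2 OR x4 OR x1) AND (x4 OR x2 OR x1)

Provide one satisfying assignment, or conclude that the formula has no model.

x1 ↦ true, x2 ↦ false, x3 ↦ false, x4 ↦ true

Try x3 = false.
Try x2 = false.
Unit clause (x1) forces x1 = true.
Unit clause (x4) forces x4 = true.
Every clause now holds.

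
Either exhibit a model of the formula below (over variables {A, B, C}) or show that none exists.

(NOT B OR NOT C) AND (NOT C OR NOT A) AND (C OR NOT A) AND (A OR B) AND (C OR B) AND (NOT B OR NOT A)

A: false, B: true, C: false

Branch on B: set B = true.
(NOT C) alone gives C = false.
(NOT A) alone gives A = false.
Every clause now holds.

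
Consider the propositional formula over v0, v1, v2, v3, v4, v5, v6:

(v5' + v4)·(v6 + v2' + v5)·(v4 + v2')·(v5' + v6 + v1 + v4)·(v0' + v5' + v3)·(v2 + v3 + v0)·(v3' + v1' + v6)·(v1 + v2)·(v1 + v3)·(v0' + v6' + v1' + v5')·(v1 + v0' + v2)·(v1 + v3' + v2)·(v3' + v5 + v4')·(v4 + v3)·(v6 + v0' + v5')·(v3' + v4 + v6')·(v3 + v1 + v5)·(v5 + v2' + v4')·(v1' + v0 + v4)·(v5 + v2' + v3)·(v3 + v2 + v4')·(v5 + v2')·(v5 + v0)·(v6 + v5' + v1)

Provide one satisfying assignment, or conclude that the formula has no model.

Suppose v5 = 1.
From the singleton clause (v4), v4 = 1.
Suppose v0 = 0.
Suppose v2 = 1.
Suppose v1 = 1.
Suppose v3 = 1.
From the singleton clause (v6), v6 = 1.
All clauses are satisfied.

v0 ↦ 0, v1 ↦ 1, v2 ↦ 1, v3 ↦ 1, v4 ↦ 1, v5 ↦ 1, v6 ↦ 1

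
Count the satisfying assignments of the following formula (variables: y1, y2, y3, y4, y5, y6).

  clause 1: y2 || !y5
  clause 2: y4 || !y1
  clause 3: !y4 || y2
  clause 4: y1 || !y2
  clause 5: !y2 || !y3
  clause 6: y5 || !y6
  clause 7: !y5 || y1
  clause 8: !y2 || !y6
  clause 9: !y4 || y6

There are 2^6 = 64 truth assignments over (y1, y2, y3, y4, y5, y6).
Split on y3. With y3 = true, the clauses containing y3 are satisfied and !y3 drops from the rest; 1 of the 2^5 = 32 assignments to the other variables satisfy what remains.
With y3 = false, by the same count on the reduced clause set, 1 assignment works.
(One model: y1=F, y2=F, y3=F, y4=F, y5=F, y6=F.)
Total: 1 + 1 = 2.

2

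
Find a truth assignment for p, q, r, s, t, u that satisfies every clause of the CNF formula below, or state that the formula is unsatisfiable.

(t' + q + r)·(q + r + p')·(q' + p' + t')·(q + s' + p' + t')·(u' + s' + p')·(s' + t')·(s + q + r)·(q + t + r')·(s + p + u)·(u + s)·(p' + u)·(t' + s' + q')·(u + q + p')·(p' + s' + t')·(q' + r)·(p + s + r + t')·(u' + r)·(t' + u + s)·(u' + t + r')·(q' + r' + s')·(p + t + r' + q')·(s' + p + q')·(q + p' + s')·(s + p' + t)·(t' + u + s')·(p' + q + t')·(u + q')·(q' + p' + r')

Try s = 1.
(t') alone gives t = 0.
Try u = 0.
(p') alone gives p = 0.
(q') alone gives q = 0.
(r') alone gives r = 0.
This assignment satisfies each clause.

p: 0, q: 0, r: 0, s: 1, t: 0, u: 0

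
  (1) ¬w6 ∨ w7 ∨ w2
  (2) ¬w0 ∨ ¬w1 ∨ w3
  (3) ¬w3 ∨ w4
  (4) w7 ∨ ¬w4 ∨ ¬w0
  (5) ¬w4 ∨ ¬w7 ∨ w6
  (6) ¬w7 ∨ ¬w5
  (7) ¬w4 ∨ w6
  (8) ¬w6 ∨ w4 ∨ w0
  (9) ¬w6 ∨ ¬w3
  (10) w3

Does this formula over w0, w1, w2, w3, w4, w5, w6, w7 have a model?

Unsatisfiable

From the singleton clause (w3), w3 = True.
From the singleton clause (w4), w4 = True.
From the singleton clause (w6), w6 = True.
But (¬w6) is also a unit clause — contradiction.
No assignment satisfies every clause.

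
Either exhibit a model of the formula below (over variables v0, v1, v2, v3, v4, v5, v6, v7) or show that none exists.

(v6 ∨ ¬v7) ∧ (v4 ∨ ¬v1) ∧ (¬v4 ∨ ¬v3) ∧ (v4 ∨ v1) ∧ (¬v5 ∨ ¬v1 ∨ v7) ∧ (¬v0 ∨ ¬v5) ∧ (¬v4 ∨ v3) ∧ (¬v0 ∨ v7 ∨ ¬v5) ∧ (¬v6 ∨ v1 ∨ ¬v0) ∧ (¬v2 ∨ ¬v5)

UNSATISFIABLE

Try v6 = True.
Try v4 = True.
(¬v3) alone gives v3 = False.
Now (v3) is unsatisfied and unit — conflict.
That branch fails; take v4 = False instead.
(¬v1) alone gives v1 = False.
Now (v1) is unsatisfied and unit — conflict.
Either choice for v4 ends in contradiction.
That branch fails; take v6 = False instead.
(¬v7) alone gives v7 = False.
Try v4 = True.
(¬v3) alone gives v3 = False.
Now (v3) is unsatisfied and unit — conflict.
That branch fails; take v4 = False instead.
(¬v1) alone gives v1 = False.
Now (v1) is unsatisfied and unit — conflict.
Either choice for v4 ends in contradiction.
Either choice for v6 ends in contradiction.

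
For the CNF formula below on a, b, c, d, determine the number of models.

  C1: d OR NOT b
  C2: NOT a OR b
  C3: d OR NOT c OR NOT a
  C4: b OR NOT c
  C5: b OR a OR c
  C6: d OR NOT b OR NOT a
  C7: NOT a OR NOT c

There are 2^4 = 16 truth assignments over (a, b, c, d).
Check each against the 7 clauses (columns in the order a, b, c, d):
  F F F F  ✗ fails (b OR a OR c)
  F F F T  ✗ fails (b OR a OR c)
  F F T F  ✗ fails (b OR NOT c)
  F F T T  ✗ fails (b OR NOT c)
  F T F F  ✗ fails (d OR NOT b)
  F T F T  ✓ satisfies all
  F T T F  ✗ fails (d OR NOT b)
  F T T T  ✓ satisfies all
  T F F F  ✗ fails (NOT a OR b)
  T F F T  ✗ fails (NOT a OR b)
  T F T F  ✗ fails (NOT a OR b)
  T F T T  ✗ fails (NOT a OR b)
  T T F F  ✗ fails (d OR NOT b)
  T T F T  ✓ satisfies all
  T T T F  ✗ fails (d OR NOT b)
  T T T T  ✗ fails (NOT a OR NOT c)
3 of the 16 rows are models.

3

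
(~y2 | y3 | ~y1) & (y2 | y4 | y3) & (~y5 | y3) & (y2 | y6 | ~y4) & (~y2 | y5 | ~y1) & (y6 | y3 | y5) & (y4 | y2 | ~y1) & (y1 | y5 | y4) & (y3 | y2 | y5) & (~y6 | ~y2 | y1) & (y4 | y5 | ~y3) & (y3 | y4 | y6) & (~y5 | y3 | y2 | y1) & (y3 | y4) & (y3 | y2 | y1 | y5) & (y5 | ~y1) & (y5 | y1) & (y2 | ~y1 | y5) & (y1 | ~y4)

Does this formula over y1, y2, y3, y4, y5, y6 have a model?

Branch on y5: set y5 = 1.
The clause (y3) is unit, so y3 = 1.
Branch on y1: set y1 = 0.
The clause (~y4) is unit, so y4 = 0.
Branch on y6: set y6 = 0.
No clause remains; y2 is free.
A satisfying assignment: y1: 0; y2: 1; y3: 1; y4: 0; y5: 1; y6: 0.

Yes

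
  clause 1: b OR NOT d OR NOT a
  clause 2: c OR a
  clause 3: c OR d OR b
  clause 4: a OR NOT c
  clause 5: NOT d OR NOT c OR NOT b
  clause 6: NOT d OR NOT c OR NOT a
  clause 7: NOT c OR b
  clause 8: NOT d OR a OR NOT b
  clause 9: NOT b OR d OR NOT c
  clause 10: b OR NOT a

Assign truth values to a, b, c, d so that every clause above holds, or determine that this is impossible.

a=true; b=true; c=false; d=true

Suppose c = false.
The clause (a) is unit, so a = true.
The clause (b) is unit, so b = true.
No clause remains; d is free.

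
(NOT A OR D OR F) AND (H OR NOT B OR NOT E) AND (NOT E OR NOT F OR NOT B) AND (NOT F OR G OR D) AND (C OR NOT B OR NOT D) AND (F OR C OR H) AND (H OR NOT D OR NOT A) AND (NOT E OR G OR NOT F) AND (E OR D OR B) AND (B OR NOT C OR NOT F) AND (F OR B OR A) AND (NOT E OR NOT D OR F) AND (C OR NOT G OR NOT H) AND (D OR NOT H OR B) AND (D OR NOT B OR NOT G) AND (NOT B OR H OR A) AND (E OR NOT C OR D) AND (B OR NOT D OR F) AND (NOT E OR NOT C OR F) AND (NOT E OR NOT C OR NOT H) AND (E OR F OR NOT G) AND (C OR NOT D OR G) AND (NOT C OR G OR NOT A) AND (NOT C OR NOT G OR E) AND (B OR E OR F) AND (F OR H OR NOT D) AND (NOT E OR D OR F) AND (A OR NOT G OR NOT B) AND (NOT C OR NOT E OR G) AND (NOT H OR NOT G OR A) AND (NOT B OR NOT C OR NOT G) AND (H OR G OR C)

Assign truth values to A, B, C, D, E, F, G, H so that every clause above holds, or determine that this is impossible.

Suppose A = false.
Suppose F = true.
Suppose E = true.
Unit clause (NOT B) forces B = false.
Unit clause (G) forces G = true.
Unit clause (NOT C) forces C = false.
Unit clause (NOT H) forces H = false.
No clause remains; D is free.

A=false, B=false, C=false, D=false, E=true, F=true, G=true, H=false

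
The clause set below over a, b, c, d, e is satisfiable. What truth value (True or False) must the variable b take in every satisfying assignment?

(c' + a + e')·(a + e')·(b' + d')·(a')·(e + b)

Suppose b = 0.
(a') alone gives a = 0.
(e') alone gives e = 0.
That conflicts with the unit clause (e).
So every satisfying assignment has b = True.

True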